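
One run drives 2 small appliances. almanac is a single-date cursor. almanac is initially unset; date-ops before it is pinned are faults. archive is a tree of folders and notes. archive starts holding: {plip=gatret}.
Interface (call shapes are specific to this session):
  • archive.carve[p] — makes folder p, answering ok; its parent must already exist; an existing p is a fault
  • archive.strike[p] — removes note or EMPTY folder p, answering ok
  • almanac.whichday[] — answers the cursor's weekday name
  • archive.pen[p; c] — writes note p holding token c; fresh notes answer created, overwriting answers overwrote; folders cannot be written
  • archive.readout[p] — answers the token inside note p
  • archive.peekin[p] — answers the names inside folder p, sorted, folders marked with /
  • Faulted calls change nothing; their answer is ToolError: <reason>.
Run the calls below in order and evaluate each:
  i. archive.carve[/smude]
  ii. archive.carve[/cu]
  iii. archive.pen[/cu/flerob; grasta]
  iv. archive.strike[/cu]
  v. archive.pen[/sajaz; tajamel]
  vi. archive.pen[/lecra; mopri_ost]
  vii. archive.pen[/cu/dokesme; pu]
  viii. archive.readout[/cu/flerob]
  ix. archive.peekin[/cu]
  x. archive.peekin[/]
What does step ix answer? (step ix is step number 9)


Answer: [dokesme, flerob]

Derivation:
>>> archive.carve p→/smude
  ok
>>> archive.carve p→/cu
  ok
>>> archive.pen p→/cu/flerob c→grasta
  created
>>> archive.strike p→/cu
  ToolError: not empty
>>> archive.pen p→/sajaz c→tajamel
  created
>>> archive.pen p→/lecra c→mopri_ost
  created
>>> archive.pen p→/cu/dokesme c→pu
  created
>>> archive.readout p→/cu/flerob
  grasta
>>> archive.peekin p→/cu
  [dokesme, flerob]
>>> archive.peekin p→/
  [cu/, lecra, plip, sajaz, smude/]


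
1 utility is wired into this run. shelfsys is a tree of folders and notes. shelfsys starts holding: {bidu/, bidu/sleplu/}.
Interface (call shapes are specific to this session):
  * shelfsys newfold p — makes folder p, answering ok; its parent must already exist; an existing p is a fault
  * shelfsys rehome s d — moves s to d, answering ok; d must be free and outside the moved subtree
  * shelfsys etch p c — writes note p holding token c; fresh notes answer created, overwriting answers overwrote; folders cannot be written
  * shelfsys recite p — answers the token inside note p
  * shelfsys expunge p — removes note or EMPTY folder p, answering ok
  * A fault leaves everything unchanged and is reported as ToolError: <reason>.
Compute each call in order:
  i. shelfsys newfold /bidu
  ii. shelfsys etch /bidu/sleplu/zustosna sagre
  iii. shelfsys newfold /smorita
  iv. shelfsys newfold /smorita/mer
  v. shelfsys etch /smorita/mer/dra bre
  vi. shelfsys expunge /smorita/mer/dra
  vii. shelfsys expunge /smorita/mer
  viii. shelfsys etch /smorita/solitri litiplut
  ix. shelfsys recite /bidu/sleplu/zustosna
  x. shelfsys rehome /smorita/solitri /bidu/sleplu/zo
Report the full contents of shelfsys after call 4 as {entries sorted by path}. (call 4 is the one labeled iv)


Act: shelfsys newfold[p=/bidu]
Obs: ToolError: exists
Act: shelfsys etch[p=/bidu/sleplu/zustosna; c=sagre]
Obs: created
Act: shelfsys newfold[p=/smorita]
Obs: ok
Act: shelfsys newfold[p=/smorita/mer]
Obs: ok
Act: shelfsys etch[p=/smorita/mer/dra; c=bre]
Obs: created
Act: shelfsys expunge[p=/smorita/mer/dra]
Obs: ok
Act: shelfsys expunge[p=/smorita/mer]
Obs: ok
Act: shelfsys etch[p=/smorita/solitri; c=litiplut]
Obs: created
Act: shelfsys recite[p=/bidu/sleplu/zustosna]
Obs: sagre
Act: shelfsys rehome[s=/smorita/solitri; d=/bidu/sleplu/zo]
Obs: ok

Answer: {bidu/, bidu/sleplu/, bidu/sleplu/zustosna=sagre, smorita/, smorita/mer/}


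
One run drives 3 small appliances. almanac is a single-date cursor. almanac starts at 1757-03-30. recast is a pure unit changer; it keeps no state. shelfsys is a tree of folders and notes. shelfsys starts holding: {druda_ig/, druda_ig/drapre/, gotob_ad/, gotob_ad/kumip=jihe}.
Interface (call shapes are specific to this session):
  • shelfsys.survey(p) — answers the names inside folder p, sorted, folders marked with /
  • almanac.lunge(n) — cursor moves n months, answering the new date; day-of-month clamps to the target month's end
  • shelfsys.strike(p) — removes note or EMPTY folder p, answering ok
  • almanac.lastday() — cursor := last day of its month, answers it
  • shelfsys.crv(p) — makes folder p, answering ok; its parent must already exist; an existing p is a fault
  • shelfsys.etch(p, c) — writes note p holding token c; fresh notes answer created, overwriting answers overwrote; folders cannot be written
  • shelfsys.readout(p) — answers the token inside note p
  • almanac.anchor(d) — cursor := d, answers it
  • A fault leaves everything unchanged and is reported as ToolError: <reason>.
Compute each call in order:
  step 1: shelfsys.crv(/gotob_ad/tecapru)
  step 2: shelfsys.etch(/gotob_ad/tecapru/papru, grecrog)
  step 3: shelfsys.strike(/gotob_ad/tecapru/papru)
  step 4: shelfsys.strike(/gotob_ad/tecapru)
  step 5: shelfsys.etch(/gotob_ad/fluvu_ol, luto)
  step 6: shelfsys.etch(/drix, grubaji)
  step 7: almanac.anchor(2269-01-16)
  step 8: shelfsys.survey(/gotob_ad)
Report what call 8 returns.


$ shelfsys.crv p: /gotob_ad/tecapru
  ok
$ shelfsys.etch p: /gotob_ad/tecapru/papru c: grecrog
  created
$ shelfsys.strike p: /gotob_ad/tecapru/papru
  ok
$ shelfsys.strike p: /gotob_ad/tecapru
  ok
$ shelfsys.etch p: /gotob_ad/fluvu_ol c: luto
  created
$ shelfsys.etch p: /drix c: grubaji
  created
$ almanac.anchor d: 2269-01-16
  2269-01-16
$ shelfsys.survey p: /gotob_ad
  [fluvu_ol, kumip]

Answer: [fluvu_ol, kumip]


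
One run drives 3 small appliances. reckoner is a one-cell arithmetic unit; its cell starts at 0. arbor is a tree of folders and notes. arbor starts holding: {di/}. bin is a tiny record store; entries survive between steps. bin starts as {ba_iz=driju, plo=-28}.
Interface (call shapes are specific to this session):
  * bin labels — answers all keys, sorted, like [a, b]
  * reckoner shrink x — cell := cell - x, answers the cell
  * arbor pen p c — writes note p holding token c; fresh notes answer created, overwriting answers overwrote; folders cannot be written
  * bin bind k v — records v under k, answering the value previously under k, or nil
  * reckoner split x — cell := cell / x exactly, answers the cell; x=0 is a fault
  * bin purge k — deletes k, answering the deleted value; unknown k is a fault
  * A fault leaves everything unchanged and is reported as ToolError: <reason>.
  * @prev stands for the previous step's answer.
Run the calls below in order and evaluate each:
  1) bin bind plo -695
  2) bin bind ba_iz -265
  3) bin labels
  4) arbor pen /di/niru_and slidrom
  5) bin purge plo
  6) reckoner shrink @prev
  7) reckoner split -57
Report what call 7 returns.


Answer: -695/57

Derivation:
$ bin bind k: plo v: -695
[out] -28
$ bin bind k: ba_iz v: -265
[out] driju
$ bin labels
[out] [ba_iz, plo]
$ arbor pen p: /di/niru_and c: slidrom
[out] created
$ bin purge k: plo
[out] -695
$ reckoner shrink x: @prev
[out] 695
$ reckoner split x: -57
[out] -695/57


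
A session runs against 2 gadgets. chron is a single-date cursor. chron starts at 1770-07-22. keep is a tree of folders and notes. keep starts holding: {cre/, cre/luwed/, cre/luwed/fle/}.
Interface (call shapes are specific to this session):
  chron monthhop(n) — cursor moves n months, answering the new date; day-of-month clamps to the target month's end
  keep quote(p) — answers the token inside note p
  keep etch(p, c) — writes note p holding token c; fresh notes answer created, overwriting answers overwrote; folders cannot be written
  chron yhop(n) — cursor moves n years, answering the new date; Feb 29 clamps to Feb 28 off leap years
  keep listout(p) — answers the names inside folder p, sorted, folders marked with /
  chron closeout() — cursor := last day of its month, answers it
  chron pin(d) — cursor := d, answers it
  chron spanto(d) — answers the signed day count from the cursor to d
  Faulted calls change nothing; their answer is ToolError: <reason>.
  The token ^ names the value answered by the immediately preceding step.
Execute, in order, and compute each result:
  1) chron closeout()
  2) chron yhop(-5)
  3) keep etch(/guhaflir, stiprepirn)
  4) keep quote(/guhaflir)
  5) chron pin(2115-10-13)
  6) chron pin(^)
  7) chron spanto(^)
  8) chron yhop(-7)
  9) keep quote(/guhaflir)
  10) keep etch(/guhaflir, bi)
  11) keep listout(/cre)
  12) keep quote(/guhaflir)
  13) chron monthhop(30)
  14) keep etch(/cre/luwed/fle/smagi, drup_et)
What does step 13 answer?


I try chron closeout, which returns 1770-07-31.
Calling chron yhop using n→-5, → 1765-07-31.
I invoke keep etch using p→/guhaflir, c→stiprepirn, and see created.
I run keep quote using p→/guhaflir: stiprepirn.
I invoke chron pin using d→2115-10-13, → 2115-10-13.
I try chron pin using d→^, → 2115-10-13.
Using chron spanto using d→^, and see 0.
I invoke chron yhop using n→-7, — result: 2108-10-13.
Then keep quote using p→/guhaflir, and see stiprepirn.
I run keep etch using p→/guhaflir, c→bi, which returns overwrote.
Then keep listout using p→/cre, which returns [luwed/].
Using keep quote using p→/guhaflir, and see bi.
Calling chron monthhop using n→30, yielding 2111-04-13.
I call keep etch using p→/cre/luwed/fle/smagi, c→drup_et, yielding created.

Answer: 2111-04-13


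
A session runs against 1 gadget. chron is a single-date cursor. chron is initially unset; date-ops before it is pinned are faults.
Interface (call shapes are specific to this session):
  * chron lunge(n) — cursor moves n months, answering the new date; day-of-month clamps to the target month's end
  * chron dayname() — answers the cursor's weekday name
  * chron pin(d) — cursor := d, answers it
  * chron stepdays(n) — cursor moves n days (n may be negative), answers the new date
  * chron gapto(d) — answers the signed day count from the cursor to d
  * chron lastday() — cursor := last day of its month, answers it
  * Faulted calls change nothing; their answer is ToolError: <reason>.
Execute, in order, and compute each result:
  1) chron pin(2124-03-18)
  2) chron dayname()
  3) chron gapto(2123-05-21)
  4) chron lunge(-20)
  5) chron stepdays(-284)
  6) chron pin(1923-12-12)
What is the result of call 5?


Answer: 2121-10-07

Derivation:
Then chron pin using 2124-03-18, and get 2124-03-18.
I run chron dayname(), and see Saturday.
I use chron gapto using 2123-05-21, which returns -302.
Then chron lunge using -20, yielding 2122-07-18.
Using chron stepdays using -284, — result: 2121-10-07.
I call chron pin using 1923-12-12, yielding 1923-12-12.


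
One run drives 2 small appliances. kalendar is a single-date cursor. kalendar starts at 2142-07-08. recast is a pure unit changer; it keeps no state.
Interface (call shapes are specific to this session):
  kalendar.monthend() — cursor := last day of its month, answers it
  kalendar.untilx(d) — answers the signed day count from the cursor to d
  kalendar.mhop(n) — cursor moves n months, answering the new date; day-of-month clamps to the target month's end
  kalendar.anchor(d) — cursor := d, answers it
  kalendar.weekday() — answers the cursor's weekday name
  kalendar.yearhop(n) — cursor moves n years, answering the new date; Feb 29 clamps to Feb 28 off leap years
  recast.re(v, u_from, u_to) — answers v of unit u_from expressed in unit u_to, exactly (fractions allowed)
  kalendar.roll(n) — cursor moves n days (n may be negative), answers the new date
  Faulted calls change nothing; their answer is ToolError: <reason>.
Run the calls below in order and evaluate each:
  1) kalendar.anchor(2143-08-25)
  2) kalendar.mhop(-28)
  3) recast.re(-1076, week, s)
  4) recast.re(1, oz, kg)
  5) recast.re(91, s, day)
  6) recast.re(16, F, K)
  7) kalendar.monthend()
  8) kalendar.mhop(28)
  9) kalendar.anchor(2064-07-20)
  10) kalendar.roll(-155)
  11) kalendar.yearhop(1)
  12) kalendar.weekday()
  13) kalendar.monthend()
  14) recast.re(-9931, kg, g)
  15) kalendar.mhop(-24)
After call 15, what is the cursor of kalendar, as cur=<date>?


Answer: cur=2063-02-28

Derivation:
! kalendar.anchor(2143-08-25) => 2143-08-25
! kalendar.mhop(-28) => 2141-04-25
! recast.re(-1076, week, s) => -650764800
! recast.re(1, oz, kg) => 45359237/1600000000
! recast.re(91, s, day) => 91/86400
! recast.re(16, F, K) => 47567/180
! kalendar.monthend() => 2141-04-30
! kalendar.mhop(28) => 2143-08-30
! kalendar.anchor(2064-07-20) => 2064-07-20
! kalendar.roll(-155) => 2064-02-16
! kalendar.yearhop(1) => 2065-02-16
! kalendar.weekday() => Monday
! kalendar.monthend() => 2065-02-28
! recast.re(-9931, kg, g) => -9931000
! kalendar.mhop(-24) => 2063-02-28


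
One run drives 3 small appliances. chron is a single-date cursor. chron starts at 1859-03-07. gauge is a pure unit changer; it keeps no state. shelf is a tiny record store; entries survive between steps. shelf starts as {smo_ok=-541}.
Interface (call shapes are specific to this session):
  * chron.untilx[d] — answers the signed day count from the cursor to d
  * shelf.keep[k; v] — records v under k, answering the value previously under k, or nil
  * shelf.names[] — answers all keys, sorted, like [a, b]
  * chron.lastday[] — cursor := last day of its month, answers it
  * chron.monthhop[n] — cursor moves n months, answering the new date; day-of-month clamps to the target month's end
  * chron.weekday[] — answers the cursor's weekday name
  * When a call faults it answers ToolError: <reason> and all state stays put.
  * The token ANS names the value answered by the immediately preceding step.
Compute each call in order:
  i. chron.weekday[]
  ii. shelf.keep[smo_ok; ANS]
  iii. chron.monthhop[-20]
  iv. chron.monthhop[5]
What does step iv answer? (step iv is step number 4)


Answer: 1857-12-07

Derivation:
Using chron.weekday(), yielding Monday.
I try shelf.keep passing k='smo_ok', v='ANS', — result: -541.
I try chron.monthhop passing n='-20', and get 1857-07-07.
Using chron.monthhop passing n='5', — result: 1857-12-07.


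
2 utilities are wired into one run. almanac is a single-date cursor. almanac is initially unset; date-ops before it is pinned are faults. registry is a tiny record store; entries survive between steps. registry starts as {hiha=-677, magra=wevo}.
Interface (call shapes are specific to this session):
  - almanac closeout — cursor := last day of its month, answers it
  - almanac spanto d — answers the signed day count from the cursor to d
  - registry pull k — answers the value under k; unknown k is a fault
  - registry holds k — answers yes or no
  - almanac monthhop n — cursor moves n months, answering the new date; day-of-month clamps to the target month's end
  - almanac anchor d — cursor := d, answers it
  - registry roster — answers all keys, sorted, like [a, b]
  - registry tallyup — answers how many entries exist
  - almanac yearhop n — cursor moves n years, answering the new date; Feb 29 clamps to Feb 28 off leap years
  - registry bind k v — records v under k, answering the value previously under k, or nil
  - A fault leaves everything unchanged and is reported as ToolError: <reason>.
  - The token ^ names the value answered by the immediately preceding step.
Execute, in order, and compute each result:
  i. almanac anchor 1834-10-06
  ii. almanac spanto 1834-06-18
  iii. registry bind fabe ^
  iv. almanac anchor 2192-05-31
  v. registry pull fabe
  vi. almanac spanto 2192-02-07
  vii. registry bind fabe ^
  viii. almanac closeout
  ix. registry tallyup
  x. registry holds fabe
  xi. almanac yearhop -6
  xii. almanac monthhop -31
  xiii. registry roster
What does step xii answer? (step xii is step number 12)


Do: almanac anchor[1834-10-06]
See: 1834-10-06
Do: almanac spanto[1834-06-18]
See: -110
Do: registry bind[fabe; ^]
See: nil
Do: almanac anchor[2192-05-31]
See: 2192-05-31
Do: registry pull[fabe]
See: -110
Do: almanac spanto[2192-02-07]
See: -114
Do: registry bind[fabe; ^]
See: -110
Do: almanac closeout[]
See: 2192-05-31
Do: registry tallyup[]
See: 3
Do: registry holds[fabe]
See: yes
Do: almanac yearhop[-6]
See: 2186-05-31
Do: almanac monthhop[-31]
See: 2183-10-31
Do: registry roster[]
See: [fabe, hiha, magra]

Answer: 2183-10-31


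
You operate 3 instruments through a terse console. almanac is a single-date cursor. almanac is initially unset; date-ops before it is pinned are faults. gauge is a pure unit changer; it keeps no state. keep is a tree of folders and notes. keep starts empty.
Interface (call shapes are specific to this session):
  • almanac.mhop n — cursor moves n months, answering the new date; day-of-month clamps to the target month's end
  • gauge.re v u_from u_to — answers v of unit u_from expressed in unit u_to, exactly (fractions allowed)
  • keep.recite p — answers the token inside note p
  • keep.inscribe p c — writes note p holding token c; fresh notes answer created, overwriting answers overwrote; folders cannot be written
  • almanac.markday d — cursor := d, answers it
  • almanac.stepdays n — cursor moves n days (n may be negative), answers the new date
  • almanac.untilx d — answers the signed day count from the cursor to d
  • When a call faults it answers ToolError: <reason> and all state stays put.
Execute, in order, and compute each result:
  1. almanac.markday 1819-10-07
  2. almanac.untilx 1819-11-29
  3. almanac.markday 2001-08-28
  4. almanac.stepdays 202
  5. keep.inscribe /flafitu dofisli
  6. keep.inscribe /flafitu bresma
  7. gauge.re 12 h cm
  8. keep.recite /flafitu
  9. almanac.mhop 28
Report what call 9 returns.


I use markday(d='1819-10-07'), → 1819-10-07.
I try untilx(d='1819-11-29'), → 53.
Then markday(d='2001-08-28'), giving 2001-08-28.
Invoking stepdays(n='202'), which returns 2002-03-18.
I run inscribe(p='/flafitu', c='dofisli'), and observe created.
I try inscribe(p='/flafitu', c='bresma'), yielding overwrote.
Invoking re(v='12', u_from='h', u_to='cm'), — result: ToolError: incompatible units.
Next I call recite(p='/flafitu'), and see bresma.
Then mhop(n='28'), which returns 2004-07-18.

Answer: 2004-07-18


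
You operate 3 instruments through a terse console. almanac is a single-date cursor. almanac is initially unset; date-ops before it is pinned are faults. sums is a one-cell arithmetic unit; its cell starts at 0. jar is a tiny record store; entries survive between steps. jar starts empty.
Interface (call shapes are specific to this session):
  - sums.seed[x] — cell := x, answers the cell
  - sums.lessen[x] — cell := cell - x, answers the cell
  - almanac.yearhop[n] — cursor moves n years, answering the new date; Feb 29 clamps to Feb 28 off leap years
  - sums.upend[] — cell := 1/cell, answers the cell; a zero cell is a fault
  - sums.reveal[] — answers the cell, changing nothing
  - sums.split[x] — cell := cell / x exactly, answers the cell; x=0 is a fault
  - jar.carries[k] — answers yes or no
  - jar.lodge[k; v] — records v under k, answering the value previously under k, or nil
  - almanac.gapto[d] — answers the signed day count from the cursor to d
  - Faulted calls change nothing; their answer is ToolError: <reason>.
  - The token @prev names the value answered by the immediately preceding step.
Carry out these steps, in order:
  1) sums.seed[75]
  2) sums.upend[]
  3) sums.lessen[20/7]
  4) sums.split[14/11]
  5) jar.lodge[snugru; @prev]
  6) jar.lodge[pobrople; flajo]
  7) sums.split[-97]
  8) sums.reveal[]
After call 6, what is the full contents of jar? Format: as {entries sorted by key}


Answer: {pobrople=flajo, snugru=-16423/7350}

Derivation:
>>> sums.seed 75
[out] 75
>>> sums.upend
[out] 1/75
>>> sums.lessen 20/7
[out] -1493/525
>>> sums.split 14/11
[out] -16423/7350
>>> jar.lodge snugru @prev
[out] nil
>>> jar.lodge pobrople flajo
[out] nil
>>> sums.split -97
[out] 16423/712950
>>> sums.reveal
[out] 16423/712950


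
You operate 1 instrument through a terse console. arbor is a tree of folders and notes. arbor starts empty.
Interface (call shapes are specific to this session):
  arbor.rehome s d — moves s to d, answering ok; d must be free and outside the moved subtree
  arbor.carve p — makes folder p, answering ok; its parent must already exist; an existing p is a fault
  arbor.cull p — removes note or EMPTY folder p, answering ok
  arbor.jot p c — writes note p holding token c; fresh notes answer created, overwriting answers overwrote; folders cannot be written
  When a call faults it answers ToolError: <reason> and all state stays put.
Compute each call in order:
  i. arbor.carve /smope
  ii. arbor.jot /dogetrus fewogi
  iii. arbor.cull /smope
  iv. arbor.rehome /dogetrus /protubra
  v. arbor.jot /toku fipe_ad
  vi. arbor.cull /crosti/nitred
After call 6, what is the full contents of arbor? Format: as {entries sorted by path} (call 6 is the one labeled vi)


Answer: {protubra=fewogi, toku=fipe_ad}

Derivation:
Step: carve[p='/smope']
Result: ok
Step: jot[p='/dogetrus'; c='fewogi']
Result: created
Step: cull[p='/smope']
Result: ok
Step: rehome[s='/dogetrus'; d='/protubra']
Result: ok
Step: jot[p='/toku'; c='fipe_ad']
Result: created
Step: cull[p='/crosti/nitred']
Result: ToolError: not found


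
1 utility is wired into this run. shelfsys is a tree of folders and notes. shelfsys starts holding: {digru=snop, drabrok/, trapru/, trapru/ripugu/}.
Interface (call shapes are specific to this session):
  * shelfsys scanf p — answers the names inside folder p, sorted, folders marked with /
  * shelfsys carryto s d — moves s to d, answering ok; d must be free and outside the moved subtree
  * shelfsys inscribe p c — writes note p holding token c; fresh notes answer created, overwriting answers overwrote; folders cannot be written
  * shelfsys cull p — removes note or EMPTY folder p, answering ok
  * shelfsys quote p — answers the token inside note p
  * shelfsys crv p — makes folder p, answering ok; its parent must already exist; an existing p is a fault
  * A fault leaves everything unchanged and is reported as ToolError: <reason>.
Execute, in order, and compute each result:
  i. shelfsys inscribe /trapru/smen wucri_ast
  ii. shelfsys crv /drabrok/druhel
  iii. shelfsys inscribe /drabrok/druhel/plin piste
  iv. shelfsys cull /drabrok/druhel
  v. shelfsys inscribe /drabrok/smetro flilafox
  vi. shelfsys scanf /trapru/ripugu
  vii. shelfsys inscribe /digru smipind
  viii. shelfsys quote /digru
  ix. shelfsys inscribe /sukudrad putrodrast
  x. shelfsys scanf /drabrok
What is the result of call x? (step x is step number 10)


-> shelfsys inscribe(p→/trapru/smen, c→wucri_ast)
<- created
-> shelfsys crv(p→/drabrok/druhel)
<- ok
-> shelfsys inscribe(p→/drabrok/druhel/plin, c→piste)
<- created
-> shelfsys cull(p→/drabrok/druhel)
<- ToolError: not empty
-> shelfsys inscribe(p→/drabrok/smetro, c→flilafox)
<- created
-> shelfsys scanf(p→/trapru/ripugu)
<- []
-> shelfsys inscribe(p→/digru, c→smipind)
<- overwrote
-> shelfsys quote(p→/digru)
<- smipind
-> shelfsys inscribe(p→/sukudrad, c→putrodrast)
<- created
-> shelfsys scanf(p→/drabrok)
<- [druhel/, smetro]

Answer: [druhel/, smetro]


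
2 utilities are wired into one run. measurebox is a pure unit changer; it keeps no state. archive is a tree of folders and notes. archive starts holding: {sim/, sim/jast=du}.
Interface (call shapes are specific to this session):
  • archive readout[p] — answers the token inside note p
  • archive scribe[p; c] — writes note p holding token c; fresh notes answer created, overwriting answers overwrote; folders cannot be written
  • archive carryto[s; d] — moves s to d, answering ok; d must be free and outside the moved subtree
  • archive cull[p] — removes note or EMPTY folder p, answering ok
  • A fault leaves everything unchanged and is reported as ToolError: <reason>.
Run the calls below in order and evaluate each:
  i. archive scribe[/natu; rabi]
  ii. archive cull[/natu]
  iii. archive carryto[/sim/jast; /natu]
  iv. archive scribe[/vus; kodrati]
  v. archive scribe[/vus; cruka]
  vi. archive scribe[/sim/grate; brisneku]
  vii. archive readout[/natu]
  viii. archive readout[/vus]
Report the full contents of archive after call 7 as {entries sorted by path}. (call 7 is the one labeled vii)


Answer: {natu=du, sim/, sim/grate=brisneku, vus=cruka}

Derivation:
I call archive scribe on /natu, rabi, giving created.
I run archive cull on /natu, and observe ok.
I invoke archive carryto on /sim/jast, /natu, and get ok.
Invoking archive scribe on /vus, kodrati, yielding created.
Then archive scribe on /vus, cruka, and observe overwrote.
I run archive scribe on /sim/grate, brisneku, giving created.
Next I call archive readout on /natu, and observe du.
Using archive readout on /vus: cruka.


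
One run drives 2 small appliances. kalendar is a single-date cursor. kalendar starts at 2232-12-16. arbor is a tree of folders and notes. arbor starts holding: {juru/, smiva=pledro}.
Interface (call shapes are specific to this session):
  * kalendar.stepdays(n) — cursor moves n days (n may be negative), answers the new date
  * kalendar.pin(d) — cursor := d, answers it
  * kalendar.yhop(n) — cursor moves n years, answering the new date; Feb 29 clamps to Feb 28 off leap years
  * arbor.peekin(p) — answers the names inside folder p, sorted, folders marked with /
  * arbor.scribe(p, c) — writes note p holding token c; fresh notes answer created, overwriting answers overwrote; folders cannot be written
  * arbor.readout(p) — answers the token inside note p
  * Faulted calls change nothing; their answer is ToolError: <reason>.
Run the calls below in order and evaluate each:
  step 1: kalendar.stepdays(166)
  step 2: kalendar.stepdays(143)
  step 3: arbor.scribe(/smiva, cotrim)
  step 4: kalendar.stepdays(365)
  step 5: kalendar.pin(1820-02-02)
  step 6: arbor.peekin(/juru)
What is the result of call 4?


CALL kalendar.stepdays[n='166']
RET  2233-05-31
CALL kalendar.stepdays[n='143']
RET  2233-10-21
CALL arbor.scribe[p='/smiva'; c='cotrim']
RET  overwrote
CALL kalendar.stepdays[n='365']
RET  2234-10-21
CALL kalendar.pin[d='1820-02-02']
RET  1820-02-02
CALL arbor.peekin[p='/juru']
RET  []

Answer: 2234-10-21


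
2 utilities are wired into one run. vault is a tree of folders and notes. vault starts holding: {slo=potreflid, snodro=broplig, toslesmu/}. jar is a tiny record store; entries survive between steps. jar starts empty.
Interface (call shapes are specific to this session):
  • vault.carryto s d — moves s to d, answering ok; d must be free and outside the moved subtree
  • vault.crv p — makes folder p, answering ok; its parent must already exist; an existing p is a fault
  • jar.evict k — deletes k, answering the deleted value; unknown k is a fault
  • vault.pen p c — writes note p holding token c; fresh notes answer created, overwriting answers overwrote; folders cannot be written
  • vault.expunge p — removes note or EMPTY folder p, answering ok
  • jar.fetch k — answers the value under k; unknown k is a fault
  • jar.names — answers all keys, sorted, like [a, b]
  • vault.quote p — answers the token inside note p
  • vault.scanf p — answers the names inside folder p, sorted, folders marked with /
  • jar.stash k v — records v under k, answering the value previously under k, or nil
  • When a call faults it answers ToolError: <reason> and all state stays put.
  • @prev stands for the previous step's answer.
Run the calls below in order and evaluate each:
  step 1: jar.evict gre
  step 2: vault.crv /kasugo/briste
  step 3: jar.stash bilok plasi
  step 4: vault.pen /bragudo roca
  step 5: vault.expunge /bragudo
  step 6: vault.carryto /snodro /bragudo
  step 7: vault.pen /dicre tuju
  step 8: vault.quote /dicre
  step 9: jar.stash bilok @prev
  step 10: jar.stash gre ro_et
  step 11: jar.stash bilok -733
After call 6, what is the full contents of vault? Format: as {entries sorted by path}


Invoking jar.evict on gre, and see ToolError: no such key gre.
Invoking vault.crv on /kasugo/briste, giving ToolError: no parent.
Invoking jar.stash on bilok, plasi, yielding nil.
I call vault.pen on /bragudo, roca, → created.
I use vault.expunge on /bragudo: ok.
Using vault.carryto on /snodro, /bragudo, which returns ok.
Then vault.pen on /dicre, tuju: created.
Now I run vault.quote on /dicre, giving tuju.
I call jar.stash on bilok, @prev, — result: plasi.
I try jar.stash on gre, ro_et, → nil.
Now I run jar.stash on bilok, -733, — result: tuju.

Answer: {bragudo=broplig, slo=potreflid, toslesmu/}


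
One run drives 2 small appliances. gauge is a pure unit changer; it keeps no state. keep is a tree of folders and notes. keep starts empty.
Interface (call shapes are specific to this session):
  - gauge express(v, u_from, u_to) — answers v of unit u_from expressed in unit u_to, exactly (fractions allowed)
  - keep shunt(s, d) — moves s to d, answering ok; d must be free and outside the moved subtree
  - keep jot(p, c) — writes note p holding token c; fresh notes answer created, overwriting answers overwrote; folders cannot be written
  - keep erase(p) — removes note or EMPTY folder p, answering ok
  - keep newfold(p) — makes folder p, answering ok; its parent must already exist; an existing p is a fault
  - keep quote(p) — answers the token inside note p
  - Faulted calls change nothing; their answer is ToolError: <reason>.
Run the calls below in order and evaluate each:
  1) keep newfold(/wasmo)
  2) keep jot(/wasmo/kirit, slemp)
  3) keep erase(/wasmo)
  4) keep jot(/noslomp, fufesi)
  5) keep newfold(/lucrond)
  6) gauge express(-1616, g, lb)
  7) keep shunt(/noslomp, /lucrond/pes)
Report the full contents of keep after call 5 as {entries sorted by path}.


→ keep newfold(p: /wasmo)
← ok
→ keep jot(p: /wasmo/kirit, c: slemp)
← created
→ keep erase(p: /wasmo)
← ToolError: not empty
→ keep jot(p: /noslomp, c: fufesi)
← created
→ keep newfold(p: /lucrond)
← ok
→ gauge express(v: -1616, u_from: g, u_to: lb)
← -161600000/45359237
→ keep shunt(s: /noslomp, d: /lucrond/pes)
← ok

Answer: {lucrond/, noslomp=fufesi, wasmo/, wasmo/kirit=slemp}


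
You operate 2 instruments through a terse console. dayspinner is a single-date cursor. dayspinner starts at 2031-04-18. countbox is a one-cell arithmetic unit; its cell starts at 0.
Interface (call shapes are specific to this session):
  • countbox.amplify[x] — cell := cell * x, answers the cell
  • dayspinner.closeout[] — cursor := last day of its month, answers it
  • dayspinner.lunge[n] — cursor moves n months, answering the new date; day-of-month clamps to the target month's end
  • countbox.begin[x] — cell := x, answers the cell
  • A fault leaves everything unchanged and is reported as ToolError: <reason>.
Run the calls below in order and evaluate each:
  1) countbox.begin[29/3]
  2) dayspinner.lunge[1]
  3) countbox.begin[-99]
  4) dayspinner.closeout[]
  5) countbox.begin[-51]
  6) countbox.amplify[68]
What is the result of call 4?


[in] begin x='29/3'
= 29/3
[in] lunge n='1'
= 2031-05-18
[in] begin x='-99'
= -99
[in] closeout
= 2031-05-31
[in] begin x='-51'
= -51
[in] amplify x='68'
= -3468

Answer: 2031-05-31


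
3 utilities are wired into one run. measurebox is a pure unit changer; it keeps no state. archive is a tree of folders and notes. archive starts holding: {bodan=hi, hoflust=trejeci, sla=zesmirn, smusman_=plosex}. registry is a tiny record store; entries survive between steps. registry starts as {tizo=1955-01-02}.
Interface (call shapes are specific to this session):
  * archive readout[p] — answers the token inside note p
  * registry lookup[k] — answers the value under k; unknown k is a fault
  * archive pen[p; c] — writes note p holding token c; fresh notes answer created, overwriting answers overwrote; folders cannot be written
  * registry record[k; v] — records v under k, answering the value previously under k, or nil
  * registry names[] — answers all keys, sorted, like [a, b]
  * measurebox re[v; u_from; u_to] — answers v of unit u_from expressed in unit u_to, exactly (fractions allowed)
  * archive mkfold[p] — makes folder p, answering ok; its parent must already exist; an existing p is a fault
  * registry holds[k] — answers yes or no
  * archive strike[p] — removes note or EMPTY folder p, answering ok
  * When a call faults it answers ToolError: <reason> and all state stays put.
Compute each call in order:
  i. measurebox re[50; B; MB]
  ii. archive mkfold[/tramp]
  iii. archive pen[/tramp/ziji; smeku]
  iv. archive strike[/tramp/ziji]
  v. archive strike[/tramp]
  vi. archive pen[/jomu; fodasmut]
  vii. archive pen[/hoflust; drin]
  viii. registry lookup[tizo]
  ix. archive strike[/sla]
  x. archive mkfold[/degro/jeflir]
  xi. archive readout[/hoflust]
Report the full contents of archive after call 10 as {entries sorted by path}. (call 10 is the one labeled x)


Answer: {bodan=hi, hoflust=drin, jomu=fodasmut, smusman_=plosex}

Derivation:
I call measurebox re(v: 50, u_from: B, u_to: MB), giving 1/20000.
Now I run archive mkfold(p: /tramp), and see ok.
I run archive pen(p: /tramp/ziji, c: smeku), — result: created.
Next I call archive strike(p: /tramp/ziji), → ok.
I call archive strike(p: /tramp), and see ok.
Calling archive pen(p: /jomu, c: fodasmut), giving created.
Using archive pen(p: /hoflust, c: drin), → overwrote.
I run registry lookup(k: tizo), and see 1955-01-02.
I invoke archive strike(p: /sla): ok.
Now I run archive mkfold(p: /degro/jeflir), which returns ToolError: no parent.
Now I run archive readout(p: /hoflust): drin.


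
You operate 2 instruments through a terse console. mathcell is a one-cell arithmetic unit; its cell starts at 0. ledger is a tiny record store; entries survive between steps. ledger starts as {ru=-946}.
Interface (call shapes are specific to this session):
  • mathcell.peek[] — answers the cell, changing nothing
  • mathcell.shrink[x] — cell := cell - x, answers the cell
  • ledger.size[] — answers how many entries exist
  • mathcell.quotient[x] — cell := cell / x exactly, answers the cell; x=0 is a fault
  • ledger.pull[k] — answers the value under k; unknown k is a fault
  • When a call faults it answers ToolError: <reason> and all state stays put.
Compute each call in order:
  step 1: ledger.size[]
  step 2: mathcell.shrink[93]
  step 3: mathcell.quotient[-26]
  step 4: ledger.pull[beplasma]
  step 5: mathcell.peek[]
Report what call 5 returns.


Now I run size, and get 1.
Next I call shrink using 93, yielding -93.
Now I run quotient using -26, and observe 93/26.
I run pull using beplasma, yielding ToolError: no such key beplasma.
I run peek, giving 93/26.

Answer: 93/26


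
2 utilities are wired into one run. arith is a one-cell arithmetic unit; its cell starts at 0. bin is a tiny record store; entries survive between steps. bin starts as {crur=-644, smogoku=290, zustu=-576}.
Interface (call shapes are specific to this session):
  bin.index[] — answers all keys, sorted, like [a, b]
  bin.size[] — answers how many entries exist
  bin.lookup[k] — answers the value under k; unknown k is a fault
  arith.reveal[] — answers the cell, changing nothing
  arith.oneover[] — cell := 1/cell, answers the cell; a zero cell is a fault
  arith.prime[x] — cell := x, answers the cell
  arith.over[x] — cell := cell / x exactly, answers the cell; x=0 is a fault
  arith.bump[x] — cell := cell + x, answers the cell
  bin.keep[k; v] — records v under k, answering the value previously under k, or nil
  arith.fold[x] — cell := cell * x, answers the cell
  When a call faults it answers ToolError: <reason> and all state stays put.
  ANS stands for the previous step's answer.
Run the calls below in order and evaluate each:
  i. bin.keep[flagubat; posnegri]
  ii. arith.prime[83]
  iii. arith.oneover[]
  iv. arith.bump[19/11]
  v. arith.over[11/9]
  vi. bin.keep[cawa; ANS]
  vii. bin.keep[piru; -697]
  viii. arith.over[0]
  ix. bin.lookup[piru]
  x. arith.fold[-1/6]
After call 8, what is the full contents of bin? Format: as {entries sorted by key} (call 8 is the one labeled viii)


Answer: {cawa=14292/10043, crur=-644, flagubat=posnegri, piru=-697, smogoku=290, zustu=-576}

Derivation:
Calling keep(k→flagubat, v→posnegri), and get nil.
Using prime(x→83), and observe 83.
Then oneover, — result: 1/83.
Invoking bump(x→19/11), → 1588/913.
I invoke over(x→11/9), yielding 14292/10043.
I try keep(k→cawa, v→ANS), and get nil.
Calling keep(k→piru, v→-697), and see nil.
Invoking over(x→0), and see ToolError: division by zero.
I run lookup(k→piru), yielding -697.
Using fold(x→-1/6), and observe -2382/10043.


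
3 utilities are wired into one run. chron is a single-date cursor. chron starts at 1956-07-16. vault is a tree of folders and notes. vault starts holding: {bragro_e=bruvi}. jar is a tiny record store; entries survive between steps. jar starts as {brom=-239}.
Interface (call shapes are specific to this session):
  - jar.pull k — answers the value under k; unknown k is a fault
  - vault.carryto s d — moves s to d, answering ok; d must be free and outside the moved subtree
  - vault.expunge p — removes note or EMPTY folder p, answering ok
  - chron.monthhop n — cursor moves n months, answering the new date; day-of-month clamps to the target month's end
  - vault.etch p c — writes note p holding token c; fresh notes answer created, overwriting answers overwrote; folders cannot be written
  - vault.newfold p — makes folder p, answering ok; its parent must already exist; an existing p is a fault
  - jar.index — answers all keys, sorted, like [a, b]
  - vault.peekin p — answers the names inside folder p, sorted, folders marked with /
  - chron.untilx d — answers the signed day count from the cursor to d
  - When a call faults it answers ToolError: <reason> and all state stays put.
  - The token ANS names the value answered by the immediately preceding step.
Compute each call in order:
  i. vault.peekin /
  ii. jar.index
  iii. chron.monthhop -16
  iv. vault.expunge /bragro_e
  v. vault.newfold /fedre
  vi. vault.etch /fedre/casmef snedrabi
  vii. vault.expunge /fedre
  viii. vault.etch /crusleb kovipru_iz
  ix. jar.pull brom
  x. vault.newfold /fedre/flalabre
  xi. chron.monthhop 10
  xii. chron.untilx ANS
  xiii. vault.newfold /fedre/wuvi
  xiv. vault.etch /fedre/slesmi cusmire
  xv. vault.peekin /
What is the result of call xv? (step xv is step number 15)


Do: peekin[p=/]
See: [bragro_e]
Do: index[]
See: [brom]
Do: monthhop[n=-16]
See: 1955-03-16
Do: expunge[p=/bragro_e]
See: ok
Do: newfold[p=/fedre]
See: ok
Do: etch[p=/fedre/casmef; c=snedrabi]
See: created
Do: expunge[p=/fedre]
See: ToolError: not empty
Do: etch[p=/crusleb; c=kovipru_iz]
See: created
Do: pull[k=brom]
See: -239
Do: newfold[p=/fedre/flalabre]
See: ok
Do: monthhop[n=10]
See: 1956-01-16
Do: untilx[d=ANS]
See: 0
Do: newfold[p=/fedre/wuvi]
See: ok
Do: etch[p=/fedre/slesmi; c=cusmire]
See: created
Do: peekin[p=/]
See: [crusleb, fedre/]

Answer: [crusleb, fedre/]


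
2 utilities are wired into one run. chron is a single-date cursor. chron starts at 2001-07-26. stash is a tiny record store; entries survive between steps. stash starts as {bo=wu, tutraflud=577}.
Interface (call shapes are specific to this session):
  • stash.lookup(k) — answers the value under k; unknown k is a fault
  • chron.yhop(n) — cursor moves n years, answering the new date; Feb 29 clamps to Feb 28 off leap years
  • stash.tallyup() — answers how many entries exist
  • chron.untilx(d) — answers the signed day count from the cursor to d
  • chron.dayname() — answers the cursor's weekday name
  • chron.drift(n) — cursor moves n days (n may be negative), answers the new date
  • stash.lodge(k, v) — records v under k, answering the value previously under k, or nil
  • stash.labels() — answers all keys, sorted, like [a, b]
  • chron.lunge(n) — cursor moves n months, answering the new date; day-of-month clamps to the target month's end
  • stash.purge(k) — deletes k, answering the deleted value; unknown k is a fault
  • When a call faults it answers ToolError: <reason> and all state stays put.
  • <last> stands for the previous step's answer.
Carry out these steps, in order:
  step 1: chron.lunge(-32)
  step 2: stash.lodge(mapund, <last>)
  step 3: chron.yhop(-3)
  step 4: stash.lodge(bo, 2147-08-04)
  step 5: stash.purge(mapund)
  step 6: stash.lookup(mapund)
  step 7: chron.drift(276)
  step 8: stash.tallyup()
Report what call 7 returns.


;; 1. chron.lunge(n: -32) : 1998-11-26
;; 2. stash.lodge(k: mapund, v: <last>) : nil
;; 3. chron.yhop(n: -3) : 1995-11-26
;; 4. stash.lodge(k: bo, v: 2147-08-04) : wu
;; 5. stash.purge(k: mapund) : 1998-11-26
;; 6. stash.lookup(k: mapund) : ToolError: no such key mapund
;; 7. chron.drift(n: 276) : 1996-08-28
;; 8. stash.tallyup() : 2

Answer: 1996-08-28
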